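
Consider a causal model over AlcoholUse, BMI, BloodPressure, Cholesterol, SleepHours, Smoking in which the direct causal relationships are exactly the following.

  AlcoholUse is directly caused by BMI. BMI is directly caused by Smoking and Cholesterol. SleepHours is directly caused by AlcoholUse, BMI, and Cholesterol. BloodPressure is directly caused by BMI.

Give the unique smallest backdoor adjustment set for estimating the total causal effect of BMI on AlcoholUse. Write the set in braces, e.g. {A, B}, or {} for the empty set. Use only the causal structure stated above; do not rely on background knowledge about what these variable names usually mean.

Variables eligible for adjustment (non-descendants of BMI, excluding BMI and AlcoholUse): {Cholesterol, Smoking}.
Backdoor paths from BMI to AlcoholUse:
  P1: BMI <- Cholesterol -> SleepHours <- AlcoholUse
Each backdoor path contains an unconditioned collider, so every path is already blocked with the empty conditioning set:
  P1: blocked at collider SleepHours (neither it nor any descendant is in the conditioning set).
The empty set is therefore the unique smallest valid set.

{}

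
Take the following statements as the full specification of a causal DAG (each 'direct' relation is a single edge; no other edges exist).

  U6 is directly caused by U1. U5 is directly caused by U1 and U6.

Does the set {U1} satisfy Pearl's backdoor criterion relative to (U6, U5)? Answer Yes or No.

Backdoor paths from U6 to U5 (paths whose first edge points into U6):
  P1: U6 <- U1 -> U5
Condition 1 (no descendant of U6 in the set): holds — descendants of U6 are {U5}; none are in {U1}.
Condition 2 (every backdoor path blocked by {U1}):
  P1: blocked at fork node U1 ∈ conditioning set.
{U1} satisfies the backdoor criterion.

Yes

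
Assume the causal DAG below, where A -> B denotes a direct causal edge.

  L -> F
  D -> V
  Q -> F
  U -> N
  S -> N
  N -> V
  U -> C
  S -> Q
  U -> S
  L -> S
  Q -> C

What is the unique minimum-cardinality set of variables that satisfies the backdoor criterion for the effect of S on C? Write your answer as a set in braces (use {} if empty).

{U}

Variables eligible for adjustment (non-descendants of S, excluding S and C): {D, L, U}.
Backdoor paths from S to C:
  P1: S <- L -> F <- Q -> C
  P2: S <- U -> C
The empty set is not sufficient: P2 (S <- U -> C) has no collider blocking it and no conditioned non-collider, so it is open.
Try {U}:
  P1: blocked at collider F (neither it nor any descendant is in the conditioning set).
  P2: blocked at fork node U ∈ conditioning set.
{U} contains no descendant of S and blocks every backdoor path.
No other singleton works — e.g. {L} leaves P2 open — so {U} is the unique smallest valid adjustment set.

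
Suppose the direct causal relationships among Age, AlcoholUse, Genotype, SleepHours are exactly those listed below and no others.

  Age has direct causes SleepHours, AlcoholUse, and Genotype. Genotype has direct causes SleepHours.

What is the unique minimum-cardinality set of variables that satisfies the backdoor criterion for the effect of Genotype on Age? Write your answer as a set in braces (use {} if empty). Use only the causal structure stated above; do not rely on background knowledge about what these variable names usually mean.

Variables eligible for adjustment (non-descendants of Genotype, excluding Genotype and Age): {AlcoholUse, SleepHours}.
Backdoor paths from Genotype to Age:
  P1: Genotype <- SleepHours -> Age
The empty set is not sufficient: P1 (Genotype <- SleepHours -> Age) has no collider blocking it and no conditioned non-collider, so it is open.
Try {SleepHours}:
  P1: blocked at fork node SleepHours ∈ conditioning set.
{SleepHours} contains no descendant of Genotype and blocks every backdoor path.
No other singleton works — e.g. {AlcoholUse} leaves P1 open — so {SleepHours} is the unique smallest valid adjustment set.

{SleepHours}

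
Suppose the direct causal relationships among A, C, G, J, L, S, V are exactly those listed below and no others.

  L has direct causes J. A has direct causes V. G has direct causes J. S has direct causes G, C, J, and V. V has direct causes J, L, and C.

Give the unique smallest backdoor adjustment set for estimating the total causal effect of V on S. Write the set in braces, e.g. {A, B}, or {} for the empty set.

Variables eligible for adjustment (non-descendants of V, excluding V and S): {C, G, J, L}.
Backdoor paths from V to S:
  P1: V <- C -> S
  P2: V <- J -> G -> S
  P3: V <- J -> S
  P4: V <- L <- J -> G -> S
  P5: V <- L <- J -> S
The empty set is not sufficient: P1 (V <- C -> S) has no collider blocking it and no conditioned non-collider, so it is open.
Try {C, J}:
  P1: blocked at fork node C ∈ conditioning set.
  P2: blocked at fork node J ∈ conditioning set.
  P3: blocked at fork node J ∈ conditioning set.
  P4: blocked at fork node J ∈ conditioning set.
  P5: blocked at fork node J ∈ conditioning set.
{C, J} contains no descendant of V and blocks every backdoor path.
Every element of {C, J} is needed (dropping C leaves P1 open; dropping J leaves P2 open), so no proper subset is valid.
Among all size-2 subsets of the eligible variables, only {C, J} blocks every backdoor path, so it is the unique smallest valid adjustment set.

{C, J}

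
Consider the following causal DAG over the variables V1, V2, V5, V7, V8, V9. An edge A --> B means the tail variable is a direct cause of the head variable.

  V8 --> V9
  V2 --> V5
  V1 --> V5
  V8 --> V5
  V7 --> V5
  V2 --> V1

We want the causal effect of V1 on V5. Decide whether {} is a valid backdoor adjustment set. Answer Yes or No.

No

Backdoor paths from V1 to V5 (paths whose first edge points into V1):
  P1: V1 <- V2 -> V5
Condition 1 (no descendant of V1 in the set): holds — descendants of V1 are {V5}; none are in {}.
Condition 2 (every backdoor path blocked by {}):
  P1: open — no interior node is in the conditioning set.
{} does not satisfy the backdoor criterion.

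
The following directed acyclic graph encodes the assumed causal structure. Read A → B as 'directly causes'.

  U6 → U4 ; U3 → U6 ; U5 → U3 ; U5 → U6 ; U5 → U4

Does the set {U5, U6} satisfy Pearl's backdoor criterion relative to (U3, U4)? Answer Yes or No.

Backdoor paths from U3 to U4 (paths whose first edge points into U3):
  P1: U3 <- U5 -> U6 -> U4
  P2: U3 <- U5 -> U4
Condition 1 (no descendant of U3 in the set): FAILS — U6 is a descendant of U3.
Condition 2 (every backdoor path blocked by {U5, U6}):
  P1: blocked at fork node U5 ∈ conditioning set.
  P2: blocked at fork node U5 ∈ conditioning set.
{U5, U6} does not satisfy the backdoor criterion.

No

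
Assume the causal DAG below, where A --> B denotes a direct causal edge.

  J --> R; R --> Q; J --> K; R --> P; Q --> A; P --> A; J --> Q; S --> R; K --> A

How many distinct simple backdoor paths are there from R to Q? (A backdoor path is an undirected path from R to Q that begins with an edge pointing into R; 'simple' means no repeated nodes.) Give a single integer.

A backdoor path from R to Q is any simple undirected path whose first edge points into R (i.e. leaves R via a parent).
Parents of R: {J, S}.
Enumerating:
  P1: R <- J -> K -> A <- Q
  P2: R <- J -> Q
That exhausts the simple backdoor paths. Count: 2.

2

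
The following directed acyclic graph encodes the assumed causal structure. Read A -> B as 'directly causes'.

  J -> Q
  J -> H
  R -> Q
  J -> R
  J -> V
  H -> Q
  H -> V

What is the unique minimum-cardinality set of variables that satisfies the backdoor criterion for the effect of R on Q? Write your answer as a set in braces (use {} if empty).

{J}

Variables eligible for adjustment (non-descendants of R, excluding R and Q): {H, J, V}.
Backdoor paths from R to Q:
  P1: R <- J -> H -> Q
  P2: R <- J -> Q
  P3: R <- J -> V <- H -> Q
The empty set is not sufficient: P1 (R <- J -> H -> Q) has no collider blocking it and no conditioned non-collider, so it is open.
Try {J}:
  P1: blocked at fork node J ∈ conditioning set.
  P2: blocked at fork node J ∈ conditioning set.
  P3: blocked at fork node J ∈ conditioning set.
{J} contains no descendant of R and blocks every backdoor path.
No other singleton works — e.g. {H} leaves P2 open — so {J} is the unique smallest valid adjustment set.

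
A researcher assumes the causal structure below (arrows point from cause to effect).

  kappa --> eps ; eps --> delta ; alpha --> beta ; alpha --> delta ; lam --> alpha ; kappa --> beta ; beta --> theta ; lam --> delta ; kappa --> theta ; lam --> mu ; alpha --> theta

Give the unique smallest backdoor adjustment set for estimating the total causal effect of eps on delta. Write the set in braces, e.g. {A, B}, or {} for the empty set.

Variables eligible for adjustment (non-descendants of eps, excluding eps and delta): {alpha, beta, kappa, lam, mu, theta}.
Backdoor paths from eps to delta:
  P1: eps <- kappa -> beta <- alpha <- lam -> delta
  P2: eps <- kappa -> beta <- alpha -> delta
  P3: eps <- kappa -> beta -> theta <- alpha <- lam -> delta
  P4: eps <- kappa -> beta -> theta <- alpha -> delta
  P5: eps <- kappa -> theta <- alpha <- lam -> delta
  P6: eps <- kappa -> theta <- alpha -> delta
  P7: eps <- kappa -> theta <- beta <- alpha <- lam -> delta
  P8: eps <- kappa -> theta <- beta <- alpha -> delta
Each backdoor path contains an unconditioned collider, so every path is already blocked with the empty conditioning set:
  P1: blocked at collider beta (neither it nor any descendant is in the conditioning set).
  P2: blocked at collider beta (neither it nor any descendant is in the conditioning set).
  P3: blocked at collider theta (neither it nor any descendant is in the conditioning set).
  P4: blocked at collider theta (neither it nor any descendant is in the conditioning set).
  P5: blocked at collider theta (neither it nor any descendant is in the conditioning set).
  P6: blocked at collider theta (neither it nor any descendant is in the conditioning set).
  P7: blocked at collider theta (neither it nor any descendant is in the conditioning set).
  P8: blocked at collider theta (neither it nor any descendant is in the conditioning set).
The empty set is therefore the unique smallest valid set.

{}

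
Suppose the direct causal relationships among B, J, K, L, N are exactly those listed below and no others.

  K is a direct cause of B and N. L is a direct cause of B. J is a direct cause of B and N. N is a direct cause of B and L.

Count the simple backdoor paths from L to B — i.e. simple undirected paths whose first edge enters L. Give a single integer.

3

A backdoor path from L to B is any simple undirected path whose first edge points into L (i.e. leaves L via a parent).
Parents of L: {N}.
Enumerating:
  P1: L <- N <- J -> B
  P2: L <- N <- K -> B
  P3: L <- N -> B
That exhausts the simple backdoor paths. Count: 3.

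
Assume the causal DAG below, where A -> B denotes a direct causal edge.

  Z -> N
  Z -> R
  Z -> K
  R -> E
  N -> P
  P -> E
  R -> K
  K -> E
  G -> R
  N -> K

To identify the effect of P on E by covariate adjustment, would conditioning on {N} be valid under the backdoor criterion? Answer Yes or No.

Yes

Backdoor paths from P to E (paths whose first edge points into P):
  P1: P <- N <- Z -> R -> K -> E
  P2: P <- N <- Z -> R -> E
  P3: P <- N <- Z -> K <- R -> E
  P4: P <- N <- Z -> K -> E
  P5: P <- N -> K <- Z -> R -> E
  P6: P <- N -> K <- R -> E
  P7: P <- N -> K -> E
Condition 1 (no descendant of P in the set): holds — descendants of P are {E}; none are in {N}.
Condition 2 (every backdoor path blocked by {N}):
  P1: blocked at chain node N ∈ conditioning set.
  P2: blocked at chain node N ∈ conditioning set.
  P3: blocked at chain node N ∈ conditioning set.
  P4: blocked at chain node N ∈ conditioning set.
  P5: blocked at fork node N ∈ conditioning set.
  P6: blocked at fork node N ∈ conditioning set.
  P7: blocked at fork node N ∈ conditioning set.
{N} satisfies the backdoor criterion.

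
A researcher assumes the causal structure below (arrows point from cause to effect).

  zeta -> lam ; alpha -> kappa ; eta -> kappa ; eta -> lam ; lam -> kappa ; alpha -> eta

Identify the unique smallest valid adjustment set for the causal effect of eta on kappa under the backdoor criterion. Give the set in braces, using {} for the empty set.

{alpha}

Variables eligible for adjustment (non-descendants of eta, excluding eta and kappa): {alpha, zeta}.
Backdoor paths from eta to kappa:
  P1: eta <- alpha -> kappa
The empty set is not sufficient: P1 (eta <- alpha -> kappa) has no collider blocking it and no conditioned non-collider, so it is open.
Try {alpha}:
  P1: blocked at fork node alpha ∈ conditioning set.
{alpha} contains no descendant of eta and blocks every backdoor path.
No other singleton works — e.g. {zeta} leaves P1 open — so {alpha} is the unique smallest valid adjustment set.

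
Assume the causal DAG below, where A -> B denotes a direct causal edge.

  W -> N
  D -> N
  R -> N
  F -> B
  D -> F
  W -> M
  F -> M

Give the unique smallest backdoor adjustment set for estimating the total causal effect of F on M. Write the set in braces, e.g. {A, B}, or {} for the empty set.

Variables eligible for adjustment (non-descendants of F, excluding F and M): {D, N, R, W}.
Backdoor paths from F to M:
  P1: F <- D -> N <- W -> M
Each backdoor path contains an unconditioned collider, so every path is already blocked with the empty conditioning set:
  P1: blocked at collider N (neither it nor any descendant is in the conditioning set).
The empty set is therefore the unique smallest valid set.

{}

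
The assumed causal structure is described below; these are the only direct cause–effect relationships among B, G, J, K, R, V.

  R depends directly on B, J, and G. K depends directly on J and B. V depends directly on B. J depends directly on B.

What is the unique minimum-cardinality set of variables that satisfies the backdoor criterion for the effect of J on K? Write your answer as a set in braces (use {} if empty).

Variables eligible for adjustment (non-descendants of J, excluding J and K): {B, G, V}.
Backdoor paths from J to K:
  P1: J <- B -> K
The empty set is not sufficient: P1 (J <- B -> K) has no collider blocking it and no conditioned non-collider, so it is open.
Try {B}:
  P1: blocked at fork node B ∈ conditioning set.
{B} contains no descendant of J and blocks every backdoor path.
No other singleton works — e.g. {G} leaves P1 open — so {B} is the unique smallest valid adjustment set.

{B}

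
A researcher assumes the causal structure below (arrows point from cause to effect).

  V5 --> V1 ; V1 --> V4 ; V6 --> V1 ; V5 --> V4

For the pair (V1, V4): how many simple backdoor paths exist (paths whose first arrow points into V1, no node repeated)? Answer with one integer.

A backdoor path from V1 to V4 is any simple undirected path whose first edge points into V1 (i.e. leaves V1 via a parent).
Parents of V1: {V5, V6}.
Enumerating:
  P1: V1 <- V5 -> V4
That exhausts the simple backdoor paths. Count: 1.

1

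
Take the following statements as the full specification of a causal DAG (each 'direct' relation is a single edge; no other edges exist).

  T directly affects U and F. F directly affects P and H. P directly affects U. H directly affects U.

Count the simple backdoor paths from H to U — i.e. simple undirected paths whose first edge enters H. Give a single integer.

A backdoor path from H to U is any simple undirected path whose first edge points into H (i.e. leaves H via a parent).
Parents of H: {F}.
Enumerating:
  P1: H <- F <- T -> U
  P2: H <- F -> P -> U
That exhausts the simple backdoor paths. Count: 2.

2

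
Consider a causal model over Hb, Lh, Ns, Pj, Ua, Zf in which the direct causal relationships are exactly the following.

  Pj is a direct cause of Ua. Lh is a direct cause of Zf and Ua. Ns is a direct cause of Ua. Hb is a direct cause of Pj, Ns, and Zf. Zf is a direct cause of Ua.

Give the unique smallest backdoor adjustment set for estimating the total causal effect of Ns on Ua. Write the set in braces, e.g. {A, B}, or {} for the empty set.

Variables eligible for adjustment (non-descendants of Ns, excluding Ns and Ua): {Hb, Lh, Pj, Zf}.
Backdoor paths from Ns to Ua:
  P1: Ns <- Hb -> Zf <- Lh -> Ua
  P2: Ns <- Hb -> Zf -> Ua
  P3: Ns <- Hb -> Pj -> Ua
The empty set is not sufficient: P2 (Ns <- Hb -> Zf -> Ua) has no collider blocking it and no conditioned non-collider, so it is open.
Try {Hb}:
  P1: blocked at fork node Hb ∈ conditioning set.
  P2: blocked at fork node Hb ∈ conditioning set.
  P3: blocked at fork node Hb ∈ conditioning set.
{Hb} contains no descendant of Ns and blocks every backdoor path.
No other singleton works — e.g. {Lh} leaves P2 open — so {Hb} is the unique smallest valid adjustment set.

{Hb}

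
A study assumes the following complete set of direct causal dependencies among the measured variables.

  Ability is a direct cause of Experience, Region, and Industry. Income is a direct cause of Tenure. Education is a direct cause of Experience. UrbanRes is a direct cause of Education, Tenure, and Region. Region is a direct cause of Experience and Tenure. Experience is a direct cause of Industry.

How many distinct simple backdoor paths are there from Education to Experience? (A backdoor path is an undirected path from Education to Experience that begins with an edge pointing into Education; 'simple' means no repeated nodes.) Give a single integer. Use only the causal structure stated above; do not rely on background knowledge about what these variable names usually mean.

A backdoor path from Education to Experience is any simple undirected path whose first edge points into Education (i.e. leaves Education via a parent).
Parents of Education: {UrbanRes}.
Enumerating:
  P1: Education <- UrbanRes -> Region <- Ability -> Experience
  P2: Education <- UrbanRes -> Region <- Ability -> Industry <- Experience
  P3: Education <- UrbanRes -> Region -> Experience
  P4: Education <- UrbanRes -> Tenure <- Region <- Ability -> Experience
  P5: Education <- UrbanRes -> Tenure <- Region <- Ability -> Industry <- Experience
  P6: Education <- UrbanRes -> Tenure <- Region -> Experience
That exhausts the simple backdoor paths. Count: 6.

6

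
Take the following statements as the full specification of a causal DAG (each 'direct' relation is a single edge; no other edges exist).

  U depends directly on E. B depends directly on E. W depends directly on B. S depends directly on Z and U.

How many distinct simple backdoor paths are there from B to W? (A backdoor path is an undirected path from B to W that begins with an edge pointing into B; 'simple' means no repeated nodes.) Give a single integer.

A backdoor path from B to W is any simple undirected path whose first edge points into B (i.e. leaves B via a parent).
Parents of B: {E}.
No simple path from any parent of B reaches W without revisiting B, so there are no backdoor paths.

0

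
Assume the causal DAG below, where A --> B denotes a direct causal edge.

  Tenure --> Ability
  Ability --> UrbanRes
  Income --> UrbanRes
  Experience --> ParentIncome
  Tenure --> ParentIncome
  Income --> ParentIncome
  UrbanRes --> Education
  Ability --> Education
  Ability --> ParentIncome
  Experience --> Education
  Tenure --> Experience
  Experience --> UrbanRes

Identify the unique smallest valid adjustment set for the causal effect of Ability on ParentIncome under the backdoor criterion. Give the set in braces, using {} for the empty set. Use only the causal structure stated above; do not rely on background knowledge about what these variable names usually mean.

Variables eligible for adjustment (non-descendants of Ability, excluding Ability and ParentIncome): {Experience, Income, Tenure}.
Backdoor paths from Ability to ParentIncome:
  P1: Ability <- Tenure -> Experience -> UrbanRes <- Income -> ParentIncome
  P2: Ability <- Tenure -> Experience -> Education <- UrbanRes <- Income -> ParentIncome
  P3: Ability <- Tenure -> Experience -> ParentIncome
  P4: Ability <- Tenure -> ParentIncome
The empty set is not sufficient: P3 (Ability <- Tenure -> Experience -> ParentIncome) has no collider blocking it and no conditioned non-collider, so it is open.
Try {Tenure}:
  P1: blocked at fork node Tenure ∈ conditioning set.
  P2: blocked at fork node Tenure ∈ conditioning set.
  P3: blocked at fork node Tenure ∈ conditioning set.
  P4: blocked at fork node Tenure ∈ conditioning set.
{Tenure} contains no descendant of Ability and blocks every backdoor path.
No other singleton works — e.g. {Income} leaves P3 open — so {Tenure} is the unique smallest valid adjustment set.

{Tenure}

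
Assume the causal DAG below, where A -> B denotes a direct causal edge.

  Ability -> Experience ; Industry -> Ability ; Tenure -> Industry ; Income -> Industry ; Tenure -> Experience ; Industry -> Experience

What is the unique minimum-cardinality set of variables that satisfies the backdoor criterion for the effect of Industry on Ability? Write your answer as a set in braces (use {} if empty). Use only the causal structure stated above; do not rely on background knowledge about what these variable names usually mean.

{}

Variables eligible for adjustment (non-descendants of Industry, excluding Industry and Ability): {Income, Tenure}.
Backdoor paths from Industry to Ability:
  P1: Industry <- Tenure -> Experience <- Ability
Each backdoor path contains an unconditioned collider, so every path is already blocked with the empty conditioning set:
  P1: blocked at collider Experience (neither it nor any descendant is in the conditioning set).
The empty set is therefore the unique smallest valid set.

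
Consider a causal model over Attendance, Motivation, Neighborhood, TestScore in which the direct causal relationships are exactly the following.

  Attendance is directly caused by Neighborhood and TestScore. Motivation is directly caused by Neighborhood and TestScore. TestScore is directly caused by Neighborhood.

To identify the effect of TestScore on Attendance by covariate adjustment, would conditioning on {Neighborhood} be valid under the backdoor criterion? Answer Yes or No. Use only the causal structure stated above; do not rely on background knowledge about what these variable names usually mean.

Backdoor paths from TestScore to Attendance (paths whose first edge points into TestScore):
  P1: TestScore <- Neighborhood -> Attendance
Condition 1 (no descendant of TestScore in the set): holds — descendants of TestScore are {Attendance, Motivation}; none are in {Neighborhood}.
Condition 2 (every backdoor path blocked by {Neighborhood}):
  P1: blocked at fork node Neighborhood ∈ conditioning set.
{Neighborhood} satisfies the backdoor criterion.

Yes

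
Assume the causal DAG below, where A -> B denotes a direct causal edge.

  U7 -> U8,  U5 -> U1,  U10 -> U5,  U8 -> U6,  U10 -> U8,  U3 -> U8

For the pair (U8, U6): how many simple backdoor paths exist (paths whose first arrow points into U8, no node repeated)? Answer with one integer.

0

A backdoor path from U8 to U6 is any simple undirected path whose first edge points into U8 (i.e. leaves U8 via a parent).
Parents of U8: {U10, U3, U7}.
No simple path from any parent of U8 reaches U6 without revisiting U8, so there are no backdoor paths.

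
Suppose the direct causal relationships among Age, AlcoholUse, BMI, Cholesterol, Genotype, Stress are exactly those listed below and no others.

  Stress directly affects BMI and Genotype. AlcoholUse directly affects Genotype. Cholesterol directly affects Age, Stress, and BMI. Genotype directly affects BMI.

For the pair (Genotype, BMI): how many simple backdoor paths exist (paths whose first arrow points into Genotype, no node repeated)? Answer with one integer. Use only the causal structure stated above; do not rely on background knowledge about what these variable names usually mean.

2

A backdoor path from Genotype to BMI is any simple undirected path whose first edge points into Genotype (i.e. leaves Genotype via a parent).
Parents of Genotype: {AlcoholUse, Stress}.
Enumerating:
  P1: Genotype <- Stress <- Cholesterol -> BMI
  P2: Genotype <- Stress -> BMI
That exhausts the simple backdoor paths. Count: 2.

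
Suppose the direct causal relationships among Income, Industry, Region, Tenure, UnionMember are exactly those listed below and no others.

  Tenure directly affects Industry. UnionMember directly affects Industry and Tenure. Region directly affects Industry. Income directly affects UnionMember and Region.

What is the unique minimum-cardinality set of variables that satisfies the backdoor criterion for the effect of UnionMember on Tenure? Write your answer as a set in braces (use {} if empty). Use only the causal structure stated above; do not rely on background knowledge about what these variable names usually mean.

Variables eligible for adjustment (non-descendants of UnionMember, excluding UnionMember and Tenure): {Income, Region}.
Backdoor paths from UnionMember to Tenure:
  P1: UnionMember <- Income -> Region -> Industry <- Tenure
Each backdoor path contains an unconditioned collider, so every path is already blocked with the empty conditioning set:
  P1: blocked at collider Industry (neither it nor any descendant is in the conditioning set).
The empty set is therefore the unique smallest valid set.

{}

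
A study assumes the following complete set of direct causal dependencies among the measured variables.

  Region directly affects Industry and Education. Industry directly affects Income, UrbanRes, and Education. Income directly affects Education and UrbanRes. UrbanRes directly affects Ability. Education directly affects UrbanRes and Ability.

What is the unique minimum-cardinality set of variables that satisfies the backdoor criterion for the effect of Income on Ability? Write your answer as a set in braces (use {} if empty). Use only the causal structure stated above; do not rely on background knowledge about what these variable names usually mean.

{Industry}

Variables eligible for adjustment (non-descendants of Income, excluding Income and Ability): {Industry, Region}.
Backdoor paths from Income to Ability:
  P1: Income <- Industry <- Region -> Education -> UrbanRes -> Ability
  P2: Income <- Industry <- Region -> Education -> Ability
  P3: Income <- Industry -> Education -> UrbanRes -> Ability
  P4: Income <- Industry -> Education -> Ability
  P5: Income <- Industry -> UrbanRes <- Education -> Ability
  P6: Income <- Industry -> UrbanRes -> Ability
The empty set is not sufficient: P1 (Income <- Industry <- Region -> Education -> UrbanRes -> Ability) has no collider blocking it and no conditioned non-collider, so it is open.
Try {Industry}:
  P1: blocked at chain node Industry ∈ conditioning set.
  P2: blocked at chain node Industry ∈ conditioning set.
  P3: blocked at fork node Industry ∈ conditioning set.
  P4: blocked at fork node Industry ∈ conditioning set.
  P5: blocked at fork node Industry ∈ conditioning set.
  P6: blocked at fork node Industry ∈ conditioning set.
{Industry} contains no descendant of Income and blocks every backdoor path.
No other singleton works — e.g. {Region} leaves P3 open — so {Industry} is the unique smallest valid adjustment set.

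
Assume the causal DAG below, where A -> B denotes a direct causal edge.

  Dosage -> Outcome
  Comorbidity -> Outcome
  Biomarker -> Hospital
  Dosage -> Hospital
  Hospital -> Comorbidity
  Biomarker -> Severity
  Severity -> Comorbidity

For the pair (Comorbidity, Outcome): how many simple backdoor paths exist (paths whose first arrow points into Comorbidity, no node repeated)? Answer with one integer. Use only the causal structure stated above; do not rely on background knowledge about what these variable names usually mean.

2

A backdoor path from Comorbidity to Outcome is any simple undirected path whose first edge points into Comorbidity (i.e. leaves Comorbidity via a parent).
Parents of Comorbidity: {Hospital, Severity}.
Enumerating:
  P1: Comorbidity <- Hospital <- Dosage -> Outcome
  P2: Comorbidity <- Severity <- Biomarker -> Hospital <- Dosage -> Outcome
That exhausts the simple backdoor paths. Count: 2.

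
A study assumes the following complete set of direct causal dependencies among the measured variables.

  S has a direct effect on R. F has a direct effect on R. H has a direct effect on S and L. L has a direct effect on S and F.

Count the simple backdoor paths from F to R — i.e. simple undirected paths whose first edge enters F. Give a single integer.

A backdoor path from F to R is any simple undirected path whose first edge points into F (i.e. leaves F via a parent).
Parents of F: {L}.
Enumerating:
  P1: F <- L <- H -> S -> R
  P2: F <- L -> S -> R
That exhausts the simple backdoor paths. Count: 2.

2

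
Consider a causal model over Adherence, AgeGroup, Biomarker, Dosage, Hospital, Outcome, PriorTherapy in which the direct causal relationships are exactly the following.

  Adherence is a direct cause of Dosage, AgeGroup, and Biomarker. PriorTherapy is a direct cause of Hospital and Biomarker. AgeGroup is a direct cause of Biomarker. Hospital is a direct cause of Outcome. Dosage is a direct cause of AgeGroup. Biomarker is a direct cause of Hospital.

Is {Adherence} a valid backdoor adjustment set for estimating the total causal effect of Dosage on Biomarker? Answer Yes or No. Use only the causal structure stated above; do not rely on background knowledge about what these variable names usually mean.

Yes

Backdoor paths from Dosage to Biomarker (paths whose first edge points into Dosage):
  P1: Dosage <- Adherence -> AgeGroup -> Biomarker
  P2: Dosage <- Adherence -> Biomarker
Condition 1 (no descendant of Dosage in the set): holds — descendants of Dosage are {AgeGroup, Biomarker, Hospital, Outcome}; none are in {Adherence}.
Condition 2 (every backdoor path blocked by {Adherence}):
  P1: blocked at fork node Adherence ∈ conditioning set.
  P2: blocked at fork node Adherence ∈ conditioning set.
{Adherence} satisfies the backdoor criterion.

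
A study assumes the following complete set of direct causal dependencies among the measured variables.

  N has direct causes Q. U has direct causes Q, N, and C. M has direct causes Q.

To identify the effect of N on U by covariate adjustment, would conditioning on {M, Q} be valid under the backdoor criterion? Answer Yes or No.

Yes

Backdoor paths from N to U (paths whose first edge points into N):
  P1: N <- Q -> U
Condition 1 (no descendant of N in the set): holds — descendants of N are {U}; none are in {M, Q}.
Condition 2 (every backdoor path blocked by {M, Q}):
  P1: blocked at fork node Q ∈ conditioning set.
{M, Q} satisfies the backdoor criterion.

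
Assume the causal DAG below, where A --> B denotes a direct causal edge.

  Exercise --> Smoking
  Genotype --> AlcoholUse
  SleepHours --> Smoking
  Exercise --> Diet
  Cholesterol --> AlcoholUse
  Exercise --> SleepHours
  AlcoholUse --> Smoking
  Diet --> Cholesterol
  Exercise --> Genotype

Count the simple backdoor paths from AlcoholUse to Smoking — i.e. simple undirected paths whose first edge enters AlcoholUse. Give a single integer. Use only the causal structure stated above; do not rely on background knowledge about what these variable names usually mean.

4

A backdoor path from AlcoholUse to Smoking is any simple undirected path whose first edge points into AlcoholUse (i.e. leaves AlcoholUse via a parent).
Parents of AlcoholUse: {Cholesterol, Genotype}.
Enumerating:
  P1: AlcoholUse <- Cholesterol <- Diet <- Exercise -> SleepHours -> Smoking
  P2: AlcoholUse <- Cholesterol <- Diet <- Exercise -> Smoking
  P3: AlcoholUse <- Genotype <- Exercise -> SleepHours -> Smoking
  P4: AlcoholUse <- Genotype <- Exercise -> Smoking
That exhausts the simple backdoor paths. Count: 4.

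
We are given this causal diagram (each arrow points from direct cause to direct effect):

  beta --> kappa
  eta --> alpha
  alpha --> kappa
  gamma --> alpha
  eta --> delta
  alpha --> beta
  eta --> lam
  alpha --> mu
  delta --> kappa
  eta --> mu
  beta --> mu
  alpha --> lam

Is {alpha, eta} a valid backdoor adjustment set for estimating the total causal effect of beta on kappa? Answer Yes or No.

Yes

Backdoor paths from beta to kappa (paths whose first edge points into beta):
  P1: beta <- alpha <- eta -> delta -> kappa
  P2: beta <- alpha -> mu <- eta -> delta -> kappa
  P3: beta <- alpha -> kappa
  P4: beta <- alpha -> lam <- eta -> delta -> kappa
Condition 1 (no descendant of beta in the set): holds — descendants of beta are {kappa, mu}; none are in {alpha, eta}.
Condition 2 (every backdoor path blocked by {alpha, eta}):
  P1: blocked at chain node alpha ∈ conditioning set.
  P2: blocked at fork node alpha ∈ conditioning set.
  P3: blocked at fork node alpha ∈ conditioning set.
  P4: blocked at fork node alpha ∈ conditioning set.
{alpha, eta} satisfies the backdoor criterion.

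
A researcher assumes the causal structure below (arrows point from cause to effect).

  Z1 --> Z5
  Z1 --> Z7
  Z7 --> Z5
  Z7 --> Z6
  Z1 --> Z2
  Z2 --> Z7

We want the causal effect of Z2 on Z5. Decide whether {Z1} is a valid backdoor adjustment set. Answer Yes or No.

Backdoor paths from Z2 to Z5 (paths whose first edge points into Z2):
  P1: Z2 <- Z1 -> Z7 -> Z5
  P2: Z2 <- Z1 -> Z5
Condition 1 (no descendant of Z2 in the set): holds — descendants of Z2 are {Z5, Z6, Z7}; none are in {Z1}.
Condition 2 (every backdoor path blocked by {Z1}):
  P1: blocked at fork node Z1 ∈ conditioning set.
  P2: blocked at fork node Z1 ∈ conditioning set.
{Z1} satisfies the backdoor criterion.

Yes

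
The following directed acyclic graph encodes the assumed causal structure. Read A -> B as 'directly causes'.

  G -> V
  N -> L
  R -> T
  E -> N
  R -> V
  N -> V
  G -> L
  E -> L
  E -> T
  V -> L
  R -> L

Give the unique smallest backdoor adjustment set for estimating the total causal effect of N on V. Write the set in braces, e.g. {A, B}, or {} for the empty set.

{}

Variables eligible for adjustment (non-descendants of N, excluding N and V): {E, G, R, T}.
Backdoor paths from N to V:
  P1: N <- E -> T <- R -> V
  P2: N <- E -> T <- R -> L <- G -> V
  P3: N <- E -> T <- R -> L <- V
  P4: N <- E -> L <- R -> V
  P5: N <- E -> L <- G -> V
  P6: N <- E -> L <- V
Each backdoor path contains an unconditioned collider, so every path is already blocked with the empty conditioning set:
  P1: blocked at collider T (neither it nor any descendant is in the conditioning set).
  P2: blocked at collider T (neither it nor any descendant is in the conditioning set).
  P3: blocked at collider T (neither it nor any descendant is in the conditioning set).
  P4: blocked at collider L (neither it nor any descendant is in the conditioning set).
  P5: blocked at collider L (neither it nor any descendant is in the conditioning set).
  P6: blocked at collider L (neither it nor any descendant is in the conditioning set).
The empty set is therefore the unique smallest valid set.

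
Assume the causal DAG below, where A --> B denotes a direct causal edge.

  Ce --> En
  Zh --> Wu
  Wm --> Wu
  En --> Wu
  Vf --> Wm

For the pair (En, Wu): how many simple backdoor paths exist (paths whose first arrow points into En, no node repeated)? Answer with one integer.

A backdoor path from En to Wu is any simple undirected path whose first edge points into En (i.e. leaves En via a parent).
Parents of En: {Ce}.
No simple path from any parent of En reaches Wu without revisiting En, so there are no backdoor paths.

0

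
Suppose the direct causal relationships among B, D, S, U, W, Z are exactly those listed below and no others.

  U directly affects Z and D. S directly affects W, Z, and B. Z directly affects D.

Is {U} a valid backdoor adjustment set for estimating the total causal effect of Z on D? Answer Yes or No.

Backdoor paths from Z to D (paths whose first edge points into Z):
  P1: Z <- U -> D
Condition 1 (no descendant of Z in the set): holds — descendants of Z are {D}; none are in {U}.
Condition 2 (every backdoor path blocked by {U}):
  P1: blocked at fork node U ∈ conditioning set.
{U} satisfies the backdoor criterion.

Yes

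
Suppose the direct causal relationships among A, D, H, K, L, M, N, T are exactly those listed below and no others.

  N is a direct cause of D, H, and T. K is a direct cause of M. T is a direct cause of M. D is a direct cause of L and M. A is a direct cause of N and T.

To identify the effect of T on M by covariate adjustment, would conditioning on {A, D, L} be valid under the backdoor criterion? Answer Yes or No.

Backdoor paths from T to M (paths whose first edge points into T):
  P1: T <- A -> N -> D -> M
  P2: T <- N -> D -> M
Condition 1 (no descendant of T in the set): holds — descendants of T are {M}; none are in {A, D, L}.
Condition 2 (every backdoor path blocked by {A, D, L}):
  P1: blocked at fork node A ∈ conditioning set.
  P2: blocked at chain node D ∈ conditioning set.
{A, D, L} satisfies the backdoor criterion.

Yes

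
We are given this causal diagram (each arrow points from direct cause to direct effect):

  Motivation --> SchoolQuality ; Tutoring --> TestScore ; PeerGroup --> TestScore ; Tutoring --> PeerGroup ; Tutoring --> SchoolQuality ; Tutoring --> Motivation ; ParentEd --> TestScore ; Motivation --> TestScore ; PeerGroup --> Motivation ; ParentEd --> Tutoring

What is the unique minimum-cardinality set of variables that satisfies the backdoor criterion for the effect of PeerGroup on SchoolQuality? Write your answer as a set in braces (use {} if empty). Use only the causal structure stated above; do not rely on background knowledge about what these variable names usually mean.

{Tutoring}

Variables eligible for adjustment (non-descendants of PeerGroup, excluding PeerGroup and SchoolQuality): {ParentEd, Tutoring}.
Backdoor paths from PeerGroup to SchoolQuality:
  P1: PeerGroup <- Tutoring <- ParentEd -> TestScore <- Motivation -> SchoolQuality
  P2: PeerGroup <- Tutoring -> Motivation -> SchoolQuality
  P3: PeerGroup <- Tutoring -> TestScore <- Motivation -> SchoolQuality
  P4: PeerGroup <- Tutoring -> SchoolQuality
The empty set is not sufficient: P2 (PeerGroup <- Tutoring -> Motivation -> SchoolQuality) has no collider blocking it and no conditioned non-collider, so it is open.
Try {Tutoring}:
  P1: blocked at chain node Tutoring ∈ conditioning set.
  P2: blocked at fork node Tutoring ∈ conditioning set.
  P3: blocked at fork node Tutoring ∈ conditioning set.
  P4: blocked at fork node Tutoring ∈ conditioning set.
{Tutoring} contains no descendant of PeerGroup and blocks every backdoor path.
No other singleton works — e.g. {ParentEd} leaves P2 open — so {Tutoring} is the unique smallest valid adjustment set.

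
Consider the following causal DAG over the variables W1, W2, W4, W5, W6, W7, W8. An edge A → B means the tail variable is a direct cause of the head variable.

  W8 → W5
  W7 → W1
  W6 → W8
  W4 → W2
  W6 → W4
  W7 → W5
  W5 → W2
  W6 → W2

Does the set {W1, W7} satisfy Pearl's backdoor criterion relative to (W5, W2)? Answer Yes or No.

Backdoor paths from W5 to W2 (paths whose first edge points into W5):
  P1: W5 <- W8 <- W6 -> W4 -> W2
  P2: W5 <- W8 <- W6 -> W2
Condition 1 (no descendant of W5 in the set): holds — descendants of W5 are {W2}; none are in {W1, W7}.
Condition 2 (every backdoor path blocked by {W1, W7}):
  P1: open — no interior node is in the conditioning set.
  P2: open — no interior node is in the conditioning set.
{W1, W7} does not satisfy the backdoor criterion.

No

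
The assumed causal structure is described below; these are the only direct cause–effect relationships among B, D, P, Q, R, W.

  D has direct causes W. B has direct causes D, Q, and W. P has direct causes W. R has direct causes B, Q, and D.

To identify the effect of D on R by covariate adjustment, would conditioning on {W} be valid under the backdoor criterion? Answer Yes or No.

Yes

Backdoor paths from D to R (paths whose first edge points into D):
  P1: D <- W -> B <- Q -> R
  P2: D <- W -> B -> R
Condition 1 (no descendant of D in the set): holds — descendants of D are {B, R}; none are in {W}.
Condition 2 (every backdoor path blocked by {W}):
  P1: blocked at fork node W ∈ conditioning set.
  P2: blocked at fork node W ∈ conditioning set.
{W} satisfies the backdoor criterion.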